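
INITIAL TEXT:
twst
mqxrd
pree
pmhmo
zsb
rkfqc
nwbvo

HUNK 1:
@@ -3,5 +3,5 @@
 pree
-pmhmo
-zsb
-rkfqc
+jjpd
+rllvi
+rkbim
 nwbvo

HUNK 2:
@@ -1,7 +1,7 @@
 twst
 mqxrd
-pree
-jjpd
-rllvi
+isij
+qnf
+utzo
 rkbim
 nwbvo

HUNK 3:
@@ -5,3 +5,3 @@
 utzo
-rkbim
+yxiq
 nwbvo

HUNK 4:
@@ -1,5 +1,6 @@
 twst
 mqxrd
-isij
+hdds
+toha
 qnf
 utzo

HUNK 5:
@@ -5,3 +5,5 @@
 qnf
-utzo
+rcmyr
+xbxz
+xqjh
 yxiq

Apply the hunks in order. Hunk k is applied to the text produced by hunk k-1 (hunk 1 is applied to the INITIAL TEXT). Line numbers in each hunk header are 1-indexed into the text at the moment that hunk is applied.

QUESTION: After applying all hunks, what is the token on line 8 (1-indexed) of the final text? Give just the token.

Answer: xqjh

Derivation:
Hunk 1: at line 3 remove [pmhmo,zsb,rkfqc] add [jjpd,rllvi,rkbim] -> 7 lines: twst mqxrd pree jjpd rllvi rkbim nwbvo
Hunk 2: at line 1 remove [pree,jjpd,rllvi] add [isij,qnf,utzo] -> 7 lines: twst mqxrd isij qnf utzo rkbim nwbvo
Hunk 3: at line 5 remove [rkbim] add [yxiq] -> 7 lines: twst mqxrd isij qnf utzo yxiq nwbvo
Hunk 4: at line 1 remove [isij] add [hdds,toha] -> 8 lines: twst mqxrd hdds toha qnf utzo yxiq nwbvo
Hunk 5: at line 5 remove [utzo] add [rcmyr,xbxz,xqjh] -> 10 lines: twst mqxrd hdds toha qnf rcmyr xbxz xqjh yxiq nwbvo
Final line 8: xqjh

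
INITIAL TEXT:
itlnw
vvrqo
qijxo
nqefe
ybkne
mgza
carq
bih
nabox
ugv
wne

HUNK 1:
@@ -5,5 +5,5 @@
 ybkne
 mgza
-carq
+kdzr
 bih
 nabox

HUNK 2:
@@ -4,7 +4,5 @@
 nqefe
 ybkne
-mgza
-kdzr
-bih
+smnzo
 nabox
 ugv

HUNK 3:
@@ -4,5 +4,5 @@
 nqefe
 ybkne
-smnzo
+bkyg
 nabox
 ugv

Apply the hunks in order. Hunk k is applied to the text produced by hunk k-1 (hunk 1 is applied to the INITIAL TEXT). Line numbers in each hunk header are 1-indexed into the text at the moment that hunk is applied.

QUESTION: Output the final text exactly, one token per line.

Answer: itlnw
vvrqo
qijxo
nqefe
ybkne
bkyg
nabox
ugv
wne

Derivation:
Hunk 1: at line 5 remove [carq] add [kdzr] -> 11 lines: itlnw vvrqo qijxo nqefe ybkne mgza kdzr bih nabox ugv wne
Hunk 2: at line 4 remove [mgza,kdzr,bih] add [smnzo] -> 9 lines: itlnw vvrqo qijxo nqefe ybkne smnzo nabox ugv wne
Hunk 3: at line 4 remove [smnzo] add [bkyg] -> 9 lines: itlnw vvrqo qijxo nqefe ybkne bkyg nabox ugv wne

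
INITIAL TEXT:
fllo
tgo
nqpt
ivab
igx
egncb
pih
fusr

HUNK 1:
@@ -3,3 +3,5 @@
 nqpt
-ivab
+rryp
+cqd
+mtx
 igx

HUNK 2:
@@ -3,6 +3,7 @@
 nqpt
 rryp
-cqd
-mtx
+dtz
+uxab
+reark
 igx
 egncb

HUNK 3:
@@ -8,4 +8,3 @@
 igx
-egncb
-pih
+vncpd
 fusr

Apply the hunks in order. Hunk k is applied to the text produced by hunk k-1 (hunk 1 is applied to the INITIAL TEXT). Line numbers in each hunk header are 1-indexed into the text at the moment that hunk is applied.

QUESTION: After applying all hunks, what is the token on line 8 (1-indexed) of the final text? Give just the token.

Answer: igx

Derivation:
Hunk 1: at line 3 remove [ivab] add [rryp,cqd,mtx] -> 10 lines: fllo tgo nqpt rryp cqd mtx igx egncb pih fusr
Hunk 2: at line 3 remove [cqd,mtx] add [dtz,uxab,reark] -> 11 lines: fllo tgo nqpt rryp dtz uxab reark igx egncb pih fusr
Hunk 3: at line 8 remove [egncb,pih] add [vncpd] -> 10 lines: fllo tgo nqpt rryp dtz uxab reark igx vncpd fusr
Final line 8: igx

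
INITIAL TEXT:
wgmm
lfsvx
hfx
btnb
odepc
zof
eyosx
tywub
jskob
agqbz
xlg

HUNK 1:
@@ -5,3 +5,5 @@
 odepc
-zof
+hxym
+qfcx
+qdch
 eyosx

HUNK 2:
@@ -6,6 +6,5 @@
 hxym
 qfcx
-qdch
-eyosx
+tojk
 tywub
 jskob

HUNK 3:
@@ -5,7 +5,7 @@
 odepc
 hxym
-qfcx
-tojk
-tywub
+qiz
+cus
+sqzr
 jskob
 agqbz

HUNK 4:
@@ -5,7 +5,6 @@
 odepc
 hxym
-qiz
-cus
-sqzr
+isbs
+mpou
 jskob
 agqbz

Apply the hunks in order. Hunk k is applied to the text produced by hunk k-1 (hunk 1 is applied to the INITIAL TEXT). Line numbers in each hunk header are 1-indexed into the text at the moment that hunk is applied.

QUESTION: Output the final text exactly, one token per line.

Answer: wgmm
lfsvx
hfx
btnb
odepc
hxym
isbs
mpou
jskob
agqbz
xlg

Derivation:
Hunk 1: at line 5 remove [zof] add [hxym,qfcx,qdch] -> 13 lines: wgmm lfsvx hfx btnb odepc hxym qfcx qdch eyosx tywub jskob agqbz xlg
Hunk 2: at line 6 remove [qdch,eyosx] add [tojk] -> 12 lines: wgmm lfsvx hfx btnb odepc hxym qfcx tojk tywub jskob agqbz xlg
Hunk 3: at line 5 remove [qfcx,tojk,tywub] add [qiz,cus,sqzr] -> 12 lines: wgmm lfsvx hfx btnb odepc hxym qiz cus sqzr jskob agqbz xlg
Hunk 4: at line 5 remove [qiz,cus,sqzr] add [isbs,mpou] -> 11 lines: wgmm lfsvx hfx btnb odepc hxym isbs mpou jskob agqbz xlg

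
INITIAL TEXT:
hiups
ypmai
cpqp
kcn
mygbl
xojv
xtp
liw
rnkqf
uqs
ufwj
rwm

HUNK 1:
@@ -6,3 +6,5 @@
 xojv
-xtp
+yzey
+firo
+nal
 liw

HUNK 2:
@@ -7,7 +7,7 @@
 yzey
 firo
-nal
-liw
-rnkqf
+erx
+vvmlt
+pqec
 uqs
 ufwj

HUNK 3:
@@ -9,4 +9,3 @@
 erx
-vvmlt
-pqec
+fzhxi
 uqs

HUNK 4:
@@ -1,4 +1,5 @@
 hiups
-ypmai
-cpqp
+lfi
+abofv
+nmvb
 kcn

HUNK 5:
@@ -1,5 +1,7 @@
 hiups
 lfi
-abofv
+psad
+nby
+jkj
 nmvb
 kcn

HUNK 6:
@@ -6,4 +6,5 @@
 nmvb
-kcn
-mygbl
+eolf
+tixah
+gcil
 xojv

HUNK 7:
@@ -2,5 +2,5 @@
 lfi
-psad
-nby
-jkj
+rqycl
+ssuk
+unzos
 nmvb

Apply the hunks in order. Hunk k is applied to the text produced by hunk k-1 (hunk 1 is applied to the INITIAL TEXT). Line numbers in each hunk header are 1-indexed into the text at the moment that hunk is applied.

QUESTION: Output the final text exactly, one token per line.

Hunk 1: at line 6 remove [xtp] add [yzey,firo,nal] -> 14 lines: hiups ypmai cpqp kcn mygbl xojv yzey firo nal liw rnkqf uqs ufwj rwm
Hunk 2: at line 7 remove [nal,liw,rnkqf] add [erx,vvmlt,pqec] -> 14 lines: hiups ypmai cpqp kcn mygbl xojv yzey firo erx vvmlt pqec uqs ufwj rwm
Hunk 3: at line 9 remove [vvmlt,pqec] add [fzhxi] -> 13 lines: hiups ypmai cpqp kcn mygbl xojv yzey firo erx fzhxi uqs ufwj rwm
Hunk 4: at line 1 remove [ypmai,cpqp] add [lfi,abofv,nmvb] -> 14 lines: hiups lfi abofv nmvb kcn mygbl xojv yzey firo erx fzhxi uqs ufwj rwm
Hunk 5: at line 1 remove [abofv] add [psad,nby,jkj] -> 16 lines: hiups lfi psad nby jkj nmvb kcn mygbl xojv yzey firo erx fzhxi uqs ufwj rwm
Hunk 6: at line 6 remove [kcn,mygbl] add [eolf,tixah,gcil] -> 17 lines: hiups lfi psad nby jkj nmvb eolf tixah gcil xojv yzey firo erx fzhxi uqs ufwj rwm
Hunk 7: at line 2 remove [psad,nby,jkj] add [rqycl,ssuk,unzos] -> 17 lines: hiups lfi rqycl ssuk unzos nmvb eolf tixah gcil xojv yzey firo erx fzhxi uqs ufwj rwm

Answer: hiups
lfi
rqycl
ssuk
unzos
nmvb
eolf
tixah
gcil
xojv
yzey
firo
erx
fzhxi
uqs
ufwj
rwm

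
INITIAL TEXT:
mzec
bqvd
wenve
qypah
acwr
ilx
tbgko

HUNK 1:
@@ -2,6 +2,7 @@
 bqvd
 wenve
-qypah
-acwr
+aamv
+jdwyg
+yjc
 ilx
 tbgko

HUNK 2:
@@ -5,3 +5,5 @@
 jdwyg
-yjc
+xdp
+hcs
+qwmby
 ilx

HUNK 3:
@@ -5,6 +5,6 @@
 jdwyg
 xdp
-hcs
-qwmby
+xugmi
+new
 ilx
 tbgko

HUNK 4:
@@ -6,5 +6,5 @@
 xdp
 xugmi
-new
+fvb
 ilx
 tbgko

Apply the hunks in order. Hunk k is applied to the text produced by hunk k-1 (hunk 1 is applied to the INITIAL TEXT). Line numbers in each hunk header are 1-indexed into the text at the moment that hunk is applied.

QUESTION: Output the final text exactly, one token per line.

Answer: mzec
bqvd
wenve
aamv
jdwyg
xdp
xugmi
fvb
ilx
tbgko

Derivation:
Hunk 1: at line 2 remove [qypah,acwr] add [aamv,jdwyg,yjc] -> 8 lines: mzec bqvd wenve aamv jdwyg yjc ilx tbgko
Hunk 2: at line 5 remove [yjc] add [xdp,hcs,qwmby] -> 10 lines: mzec bqvd wenve aamv jdwyg xdp hcs qwmby ilx tbgko
Hunk 3: at line 5 remove [hcs,qwmby] add [xugmi,new] -> 10 lines: mzec bqvd wenve aamv jdwyg xdp xugmi new ilx tbgko
Hunk 4: at line 6 remove [new] add [fvb] -> 10 lines: mzec bqvd wenve aamv jdwyg xdp xugmi fvb ilx tbgko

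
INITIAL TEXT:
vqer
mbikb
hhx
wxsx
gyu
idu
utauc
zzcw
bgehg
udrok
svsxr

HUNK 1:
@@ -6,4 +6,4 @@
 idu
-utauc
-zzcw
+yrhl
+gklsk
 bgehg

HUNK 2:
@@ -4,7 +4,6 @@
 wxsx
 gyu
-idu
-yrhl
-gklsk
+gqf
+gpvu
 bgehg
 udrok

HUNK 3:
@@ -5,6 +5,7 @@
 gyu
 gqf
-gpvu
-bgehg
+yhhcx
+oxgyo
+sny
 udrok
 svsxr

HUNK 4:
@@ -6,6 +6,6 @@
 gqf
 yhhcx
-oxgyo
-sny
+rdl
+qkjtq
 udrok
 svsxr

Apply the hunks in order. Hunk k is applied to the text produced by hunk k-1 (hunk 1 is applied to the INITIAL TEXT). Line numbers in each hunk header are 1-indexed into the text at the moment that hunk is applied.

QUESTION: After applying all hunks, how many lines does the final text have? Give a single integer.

Answer: 11

Derivation:
Hunk 1: at line 6 remove [utauc,zzcw] add [yrhl,gklsk] -> 11 lines: vqer mbikb hhx wxsx gyu idu yrhl gklsk bgehg udrok svsxr
Hunk 2: at line 4 remove [idu,yrhl,gklsk] add [gqf,gpvu] -> 10 lines: vqer mbikb hhx wxsx gyu gqf gpvu bgehg udrok svsxr
Hunk 3: at line 5 remove [gpvu,bgehg] add [yhhcx,oxgyo,sny] -> 11 lines: vqer mbikb hhx wxsx gyu gqf yhhcx oxgyo sny udrok svsxr
Hunk 4: at line 6 remove [oxgyo,sny] add [rdl,qkjtq] -> 11 lines: vqer mbikb hhx wxsx gyu gqf yhhcx rdl qkjtq udrok svsxr
Final line count: 11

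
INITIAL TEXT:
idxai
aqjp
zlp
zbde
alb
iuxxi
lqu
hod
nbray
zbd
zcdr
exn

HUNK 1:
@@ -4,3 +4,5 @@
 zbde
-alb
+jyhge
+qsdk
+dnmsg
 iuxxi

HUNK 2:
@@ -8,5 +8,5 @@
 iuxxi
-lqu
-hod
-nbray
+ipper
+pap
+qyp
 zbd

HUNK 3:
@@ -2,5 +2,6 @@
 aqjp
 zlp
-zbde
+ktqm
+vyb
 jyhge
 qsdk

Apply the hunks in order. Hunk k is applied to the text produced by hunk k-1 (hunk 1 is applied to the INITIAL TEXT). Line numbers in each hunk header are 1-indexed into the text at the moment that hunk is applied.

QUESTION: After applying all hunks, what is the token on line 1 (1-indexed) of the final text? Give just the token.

Answer: idxai

Derivation:
Hunk 1: at line 4 remove [alb] add [jyhge,qsdk,dnmsg] -> 14 lines: idxai aqjp zlp zbde jyhge qsdk dnmsg iuxxi lqu hod nbray zbd zcdr exn
Hunk 2: at line 8 remove [lqu,hod,nbray] add [ipper,pap,qyp] -> 14 lines: idxai aqjp zlp zbde jyhge qsdk dnmsg iuxxi ipper pap qyp zbd zcdr exn
Hunk 3: at line 2 remove [zbde] add [ktqm,vyb] -> 15 lines: idxai aqjp zlp ktqm vyb jyhge qsdk dnmsg iuxxi ipper pap qyp zbd zcdr exn
Final line 1: idxai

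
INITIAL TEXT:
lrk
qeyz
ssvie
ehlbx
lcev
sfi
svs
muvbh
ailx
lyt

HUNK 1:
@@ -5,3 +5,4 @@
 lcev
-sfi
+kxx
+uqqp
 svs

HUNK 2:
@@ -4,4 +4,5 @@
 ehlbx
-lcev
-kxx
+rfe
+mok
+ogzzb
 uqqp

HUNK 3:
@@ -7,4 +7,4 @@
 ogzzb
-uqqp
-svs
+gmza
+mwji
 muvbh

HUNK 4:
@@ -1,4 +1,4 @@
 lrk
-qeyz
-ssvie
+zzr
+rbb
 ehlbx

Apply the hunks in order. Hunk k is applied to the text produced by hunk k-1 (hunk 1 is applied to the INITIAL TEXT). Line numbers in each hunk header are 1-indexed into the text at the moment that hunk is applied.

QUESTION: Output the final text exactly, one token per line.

Hunk 1: at line 5 remove [sfi] add [kxx,uqqp] -> 11 lines: lrk qeyz ssvie ehlbx lcev kxx uqqp svs muvbh ailx lyt
Hunk 2: at line 4 remove [lcev,kxx] add [rfe,mok,ogzzb] -> 12 lines: lrk qeyz ssvie ehlbx rfe mok ogzzb uqqp svs muvbh ailx lyt
Hunk 3: at line 7 remove [uqqp,svs] add [gmza,mwji] -> 12 lines: lrk qeyz ssvie ehlbx rfe mok ogzzb gmza mwji muvbh ailx lyt
Hunk 4: at line 1 remove [qeyz,ssvie] add [zzr,rbb] -> 12 lines: lrk zzr rbb ehlbx rfe mok ogzzb gmza mwji muvbh ailx lyt

Answer: lrk
zzr
rbb
ehlbx
rfe
mok
ogzzb
gmza
mwji
muvbh
ailx
lyt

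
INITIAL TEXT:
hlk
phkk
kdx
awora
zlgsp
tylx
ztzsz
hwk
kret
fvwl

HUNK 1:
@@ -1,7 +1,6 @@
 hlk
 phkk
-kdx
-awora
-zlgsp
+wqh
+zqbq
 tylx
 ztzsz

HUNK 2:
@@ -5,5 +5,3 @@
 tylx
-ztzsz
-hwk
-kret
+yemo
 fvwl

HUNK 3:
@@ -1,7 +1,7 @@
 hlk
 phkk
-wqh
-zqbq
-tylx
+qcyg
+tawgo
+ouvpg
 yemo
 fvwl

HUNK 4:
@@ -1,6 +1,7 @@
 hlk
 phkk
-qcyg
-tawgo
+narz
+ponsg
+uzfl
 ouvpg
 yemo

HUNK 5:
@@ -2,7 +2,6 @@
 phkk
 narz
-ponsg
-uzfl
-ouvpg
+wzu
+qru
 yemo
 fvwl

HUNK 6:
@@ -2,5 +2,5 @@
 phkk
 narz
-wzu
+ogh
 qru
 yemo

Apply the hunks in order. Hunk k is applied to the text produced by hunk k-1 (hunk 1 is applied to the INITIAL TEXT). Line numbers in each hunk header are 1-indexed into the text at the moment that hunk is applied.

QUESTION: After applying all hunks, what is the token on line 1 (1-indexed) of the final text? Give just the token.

Answer: hlk

Derivation:
Hunk 1: at line 1 remove [kdx,awora,zlgsp] add [wqh,zqbq] -> 9 lines: hlk phkk wqh zqbq tylx ztzsz hwk kret fvwl
Hunk 2: at line 5 remove [ztzsz,hwk,kret] add [yemo] -> 7 lines: hlk phkk wqh zqbq tylx yemo fvwl
Hunk 3: at line 1 remove [wqh,zqbq,tylx] add [qcyg,tawgo,ouvpg] -> 7 lines: hlk phkk qcyg tawgo ouvpg yemo fvwl
Hunk 4: at line 1 remove [qcyg,tawgo] add [narz,ponsg,uzfl] -> 8 lines: hlk phkk narz ponsg uzfl ouvpg yemo fvwl
Hunk 5: at line 2 remove [ponsg,uzfl,ouvpg] add [wzu,qru] -> 7 lines: hlk phkk narz wzu qru yemo fvwl
Hunk 6: at line 2 remove [wzu] add [ogh] -> 7 lines: hlk phkk narz ogh qru yemo fvwl
Final line 1: hlk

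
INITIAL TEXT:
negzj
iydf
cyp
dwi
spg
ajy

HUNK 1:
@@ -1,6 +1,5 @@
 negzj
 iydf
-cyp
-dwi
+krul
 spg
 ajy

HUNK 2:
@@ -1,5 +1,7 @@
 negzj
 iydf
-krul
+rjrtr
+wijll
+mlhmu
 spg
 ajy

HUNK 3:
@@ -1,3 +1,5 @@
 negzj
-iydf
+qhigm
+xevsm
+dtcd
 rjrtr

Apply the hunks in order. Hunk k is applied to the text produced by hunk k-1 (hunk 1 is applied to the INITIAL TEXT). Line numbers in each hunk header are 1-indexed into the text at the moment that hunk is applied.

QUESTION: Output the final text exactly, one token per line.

Hunk 1: at line 1 remove [cyp,dwi] add [krul] -> 5 lines: negzj iydf krul spg ajy
Hunk 2: at line 1 remove [krul] add [rjrtr,wijll,mlhmu] -> 7 lines: negzj iydf rjrtr wijll mlhmu spg ajy
Hunk 3: at line 1 remove [iydf] add [qhigm,xevsm,dtcd] -> 9 lines: negzj qhigm xevsm dtcd rjrtr wijll mlhmu spg ajy

Answer: negzj
qhigm
xevsm
dtcd
rjrtr
wijll
mlhmu
spg
ajy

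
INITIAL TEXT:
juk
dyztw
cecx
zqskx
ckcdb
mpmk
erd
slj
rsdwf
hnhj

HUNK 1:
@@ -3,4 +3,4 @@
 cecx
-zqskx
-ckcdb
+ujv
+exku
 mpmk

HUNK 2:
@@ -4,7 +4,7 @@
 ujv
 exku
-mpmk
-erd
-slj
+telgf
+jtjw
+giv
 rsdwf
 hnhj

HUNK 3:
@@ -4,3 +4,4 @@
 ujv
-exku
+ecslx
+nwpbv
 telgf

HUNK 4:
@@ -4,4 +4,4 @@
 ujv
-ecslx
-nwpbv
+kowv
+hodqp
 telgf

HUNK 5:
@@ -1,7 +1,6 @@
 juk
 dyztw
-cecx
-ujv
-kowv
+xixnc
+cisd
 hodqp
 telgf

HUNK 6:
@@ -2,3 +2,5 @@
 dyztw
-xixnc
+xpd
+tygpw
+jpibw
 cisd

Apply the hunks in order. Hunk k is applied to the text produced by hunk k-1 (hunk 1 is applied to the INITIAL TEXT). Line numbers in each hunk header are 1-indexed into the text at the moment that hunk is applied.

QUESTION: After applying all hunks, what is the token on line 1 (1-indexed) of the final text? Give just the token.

Hunk 1: at line 3 remove [zqskx,ckcdb] add [ujv,exku] -> 10 lines: juk dyztw cecx ujv exku mpmk erd slj rsdwf hnhj
Hunk 2: at line 4 remove [mpmk,erd,slj] add [telgf,jtjw,giv] -> 10 lines: juk dyztw cecx ujv exku telgf jtjw giv rsdwf hnhj
Hunk 3: at line 4 remove [exku] add [ecslx,nwpbv] -> 11 lines: juk dyztw cecx ujv ecslx nwpbv telgf jtjw giv rsdwf hnhj
Hunk 4: at line 4 remove [ecslx,nwpbv] add [kowv,hodqp] -> 11 lines: juk dyztw cecx ujv kowv hodqp telgf jtjw giv rsdwf hnhj
Hunk 5: at line 1 remove [cecx,ujv,kowv] add [xixnc,cisd] -> 10 lines: juk dyztw xixnc cisd hodqp telgf jtjw giv rsdwf hnhj
Hunk 6: at line 2 remove [xixnc] add [xpd,tygpw,jpibw] -> 12 lines: juk dyztw xpd tygpw jpibw cisd hodqp telgf jtjw giv rsdwf hnhj
Final line 1: juk

Answer: juk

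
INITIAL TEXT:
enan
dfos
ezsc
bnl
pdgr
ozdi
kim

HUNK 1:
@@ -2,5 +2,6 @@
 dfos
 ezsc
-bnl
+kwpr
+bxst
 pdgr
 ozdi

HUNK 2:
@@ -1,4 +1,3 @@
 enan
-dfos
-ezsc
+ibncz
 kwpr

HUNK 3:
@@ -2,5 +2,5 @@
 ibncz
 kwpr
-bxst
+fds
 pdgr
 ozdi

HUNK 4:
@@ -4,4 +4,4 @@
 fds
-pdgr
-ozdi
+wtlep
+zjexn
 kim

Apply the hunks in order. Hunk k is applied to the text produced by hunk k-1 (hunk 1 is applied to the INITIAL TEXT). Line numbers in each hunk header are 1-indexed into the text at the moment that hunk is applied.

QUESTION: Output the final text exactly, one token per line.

Answer: enan
ibncz
kwpr
fds
wtlep
zjexn
kim

Derivation:
Hunk 1: at line 2 remove [bnl] add [kwpr,bxst] -> 8 lines: enan dfos ezsc kwpr bxst pdgr ozdi kim
Hunk 2: at line 1 remove [dfos,ezsc] add [ibncz] -> 7 lines: enan ibncz kwpr bxst pdgr ozdi kim
Hunk 3: at line 2 remove [bxst] add [fds] -> 7 lines: enan ibncz kwpr fds pdgr ozdi kim
Hunk 4: at line 4 remove [pdgr,ozdi] add [wtlep,zjexn] -> 7 lines: enan ibncz kwpr fds wtlep zjexn kim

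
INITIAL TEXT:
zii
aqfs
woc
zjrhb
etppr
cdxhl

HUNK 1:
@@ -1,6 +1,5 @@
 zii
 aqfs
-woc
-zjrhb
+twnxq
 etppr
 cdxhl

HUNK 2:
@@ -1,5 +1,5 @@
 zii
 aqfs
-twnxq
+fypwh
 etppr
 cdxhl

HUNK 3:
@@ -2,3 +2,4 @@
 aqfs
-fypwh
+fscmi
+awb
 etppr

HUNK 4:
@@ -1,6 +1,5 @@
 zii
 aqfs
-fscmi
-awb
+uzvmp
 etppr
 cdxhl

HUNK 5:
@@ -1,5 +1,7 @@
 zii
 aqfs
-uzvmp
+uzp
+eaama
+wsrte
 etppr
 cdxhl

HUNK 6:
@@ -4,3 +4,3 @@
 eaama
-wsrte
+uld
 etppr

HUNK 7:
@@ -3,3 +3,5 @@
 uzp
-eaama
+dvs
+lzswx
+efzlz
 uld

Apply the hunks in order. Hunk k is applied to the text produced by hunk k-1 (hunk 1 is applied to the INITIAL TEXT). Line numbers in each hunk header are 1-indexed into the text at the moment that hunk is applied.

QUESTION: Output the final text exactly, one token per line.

Answer: zii
aqfs
uzp
dvs
lzswx
efzlz
uld
etppr
cdxhl

Derivation:
Hunk 1: at line 1 remove [woc,zjrhb] add [twnxq] -> 5 lines: zii aqfs twnxq etppr cdxhl
Hunk 2: at line 1 remove [twnxq] add [fypwh] -> 5 lines: zii aqfs fypwh etppr cdxhl
Hunk 3: at line 2 remove [fypwh] add [fscmi,awb] -> 6 lines: zii aqfs fscmi awb etppr cdxhl
Hunk 4: at line 1 remove [fscmi,awb] add [uzvmp] -> 5 lines: zii aqfs uzvmp etppr cdxhl
Hunk 5: at line 1 remove [uzvmp] add [uzp,eaama,wsrte] -> 7 lines: zii aqfs uzp eaama wsrte etppr cdxhl
Hunk 6: at line 4 remove [wsrte] add [uld] -> 7 lines: zii aqfs uzp eaama uld etppr cdxhl
Hunk 7: at line 3 remove [eaama] add [dvs,lzswx,efzlz] -> 9 lines: zii aqfs uzp dvs lzswx efzlz uld etppr cdxhl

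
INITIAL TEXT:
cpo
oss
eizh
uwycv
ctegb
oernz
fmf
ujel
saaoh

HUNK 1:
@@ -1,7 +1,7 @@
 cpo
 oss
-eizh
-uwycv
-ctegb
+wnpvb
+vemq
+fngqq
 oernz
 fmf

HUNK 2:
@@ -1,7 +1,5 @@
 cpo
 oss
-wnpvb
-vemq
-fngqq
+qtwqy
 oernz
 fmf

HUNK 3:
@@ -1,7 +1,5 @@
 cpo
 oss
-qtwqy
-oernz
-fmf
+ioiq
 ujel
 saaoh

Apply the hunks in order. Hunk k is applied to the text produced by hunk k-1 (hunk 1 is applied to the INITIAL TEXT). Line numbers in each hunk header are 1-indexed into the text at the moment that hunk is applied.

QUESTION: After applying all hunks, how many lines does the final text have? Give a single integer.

Answer: 5

Derivation:
Hunk 1: at line 1 remove [eizh,uwycv,ctegb] add [wnpvb,vemq,fngqq] -> 9 lines: cpo oss wnpvb vemq fngqq oernz fmf ujel saaoh
Hunk 2: at line 1 remove [wnpvb,vemq,fngqq] add [qtwqy] -> 7 lines: cpo oss qtwqy oernz fmf ujel saaoh
Hunk 3: at line 1 remove [qtwqy,oernz,fmf] add [ioiq] -> 5 lines: cpo oss ioiq ujel saaoh
Final line count: 5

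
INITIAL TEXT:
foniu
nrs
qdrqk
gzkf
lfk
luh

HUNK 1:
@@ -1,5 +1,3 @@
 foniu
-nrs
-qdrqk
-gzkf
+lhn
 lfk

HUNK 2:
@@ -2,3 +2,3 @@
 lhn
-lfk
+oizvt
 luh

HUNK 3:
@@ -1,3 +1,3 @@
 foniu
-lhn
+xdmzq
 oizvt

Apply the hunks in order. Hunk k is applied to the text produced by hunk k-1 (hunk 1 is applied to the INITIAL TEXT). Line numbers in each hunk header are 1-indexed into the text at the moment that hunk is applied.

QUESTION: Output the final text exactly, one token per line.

Answer: foniu
xdmzq
oizvt
luh

Derivation:
Hunk 1: at line 1 remove [nrs,qdrqk,gzkf] add [lhn] -> 4 lines: foniu lhn lfk luh
Hunk 2: at line 2 remove [lfk] add [oizvt] -> 4 lines: foniu lhn oizvt luh
Hunk 3: at line 1 remove [lhn] add [xdmzq] -> 4 lines: foniu xdmzq oizvt luh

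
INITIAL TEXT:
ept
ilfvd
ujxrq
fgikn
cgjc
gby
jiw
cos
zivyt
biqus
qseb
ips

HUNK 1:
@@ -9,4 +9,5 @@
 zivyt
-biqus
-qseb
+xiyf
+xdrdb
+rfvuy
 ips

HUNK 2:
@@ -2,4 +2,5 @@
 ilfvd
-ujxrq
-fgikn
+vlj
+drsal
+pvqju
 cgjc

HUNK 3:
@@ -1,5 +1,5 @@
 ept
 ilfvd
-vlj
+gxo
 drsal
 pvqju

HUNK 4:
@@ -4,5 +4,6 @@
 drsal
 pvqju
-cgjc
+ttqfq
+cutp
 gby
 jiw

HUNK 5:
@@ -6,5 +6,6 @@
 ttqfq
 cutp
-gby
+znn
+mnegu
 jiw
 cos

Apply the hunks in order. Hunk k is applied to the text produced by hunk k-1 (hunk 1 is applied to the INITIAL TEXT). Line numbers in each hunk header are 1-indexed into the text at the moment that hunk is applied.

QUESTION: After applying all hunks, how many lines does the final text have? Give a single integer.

Answer: 16

Derivation:
Hunk 1: at line 9 remove [biqus,qseb] add [xiyf,xdrdb,rfvuy] -> 13 lines: ept ilfvd ujxrq fgikn cgjc gby jiw cos zivyt xiyf xdrdb rfvuy ips
Hunk 2: at line 2 remove [ujxrq,fgikn] add [vlj,drsal,pvqju] -> 14 lines: ept ilfvd vlj drsal pvqju cgjc gby jiw cos zivyt xiyf xdrdb rfvuy ips
Hunk 3: at line 1 remove [vlj] add [gxo] -> 14 lines: ept ilfvd gxo drsal pvqju cgjc gby jiw cos zivyt xiyf xdrdb rfvuy ips
Hunk 4: at line 4 remove [cgjc] add [ttqfq,cutp] -> 15 lines: ept ilfvd gxo drsal pvqju ttqfq cutp gby jiw cos zivyt xiyf xdrdb rfvuy ips
Hunk 5: at line 6 remove [gby] add [znn,mnegu] -> 16 lines: ept ilfvd gxo drsal pvqju ttqfq cutp znn mnegu jiw cos zivyt xiyf xdrdb rfvuy ips
Final line count: 16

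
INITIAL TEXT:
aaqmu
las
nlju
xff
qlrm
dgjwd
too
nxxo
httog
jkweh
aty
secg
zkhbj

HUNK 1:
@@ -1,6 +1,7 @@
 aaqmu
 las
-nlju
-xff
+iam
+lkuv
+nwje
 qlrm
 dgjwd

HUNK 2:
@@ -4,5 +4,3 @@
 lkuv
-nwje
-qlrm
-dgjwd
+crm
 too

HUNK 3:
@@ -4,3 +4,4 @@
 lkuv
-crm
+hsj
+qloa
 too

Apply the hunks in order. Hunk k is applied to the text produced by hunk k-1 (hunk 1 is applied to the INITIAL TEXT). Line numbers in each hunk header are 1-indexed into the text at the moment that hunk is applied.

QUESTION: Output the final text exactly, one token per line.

Answer: aaqmu
las
iam
lkuv
hsj
qloa
too
nxxo
httog
jkweh
aty
secg
zkhbj

Derivation:
Hunk 1: at line 1 remove [nlju,xff] add [iam,lkuv,nwje] -> 14 lines: aaqmu las iam lkuv nwje qlrm dgjwd too nxxo httog jkweh aty secg zkhbj
Hunk 2: at line 4 remove [nwje,qlrm,dgjwd] add [crm] -> 12 lines: aaqmu las iam lkuv crm too nxxo httog jkweh aty secg zkhbj
Hunk 3: at line 4 remove [crm] add [hsj,qloa] -> 13 lines: aaqmu las iam lkuv hsj qloa too nxxo httog jkweh aty secg zkhbj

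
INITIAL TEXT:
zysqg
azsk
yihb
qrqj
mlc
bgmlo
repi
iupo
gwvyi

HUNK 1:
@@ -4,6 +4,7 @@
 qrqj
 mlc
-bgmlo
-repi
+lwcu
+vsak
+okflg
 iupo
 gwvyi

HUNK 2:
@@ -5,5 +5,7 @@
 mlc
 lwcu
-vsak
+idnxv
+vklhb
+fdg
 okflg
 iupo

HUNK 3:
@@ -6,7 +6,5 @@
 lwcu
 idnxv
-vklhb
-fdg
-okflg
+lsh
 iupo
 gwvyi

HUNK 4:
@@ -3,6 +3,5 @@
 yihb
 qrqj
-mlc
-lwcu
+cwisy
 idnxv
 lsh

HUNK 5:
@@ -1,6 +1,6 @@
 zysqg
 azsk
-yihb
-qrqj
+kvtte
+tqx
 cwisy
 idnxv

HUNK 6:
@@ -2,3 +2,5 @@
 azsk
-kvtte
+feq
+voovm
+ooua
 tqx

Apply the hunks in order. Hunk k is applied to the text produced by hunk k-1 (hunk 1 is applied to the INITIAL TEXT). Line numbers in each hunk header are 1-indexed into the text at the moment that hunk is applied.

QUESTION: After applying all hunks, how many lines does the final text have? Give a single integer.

Answer: 11

Derivation:
Hunk 1: at line 4 remove [bgmlo,repi] add [lwcu,vsak,okflg] -> 10 lines: zysqg azsk yihb qrqj mlc lwcu vsak okflg iupo gwvyi
Hunk 2: at line 5 remove [vsak] add [idnxv,vklhb,fdg] -> 12 lines: zysqg azsk yihb qrqj mlc lwcu idnxv vklhb fdg okflg iupo gwvyi
Hunk 3: at line 6 remove [vklhb,fdg,okflg] add [lsh] -> 10 lines: zysqg azsk yihb qrqj mlc lwcu idnxv lsh iupo gwvyi
Hunk 4: at line 3 remove [mlc,lwcu] add [cwisy] -> 9 lines: zysqg azsk yihb qrqj cwisy idnxv lsh iupo gwvyi
Hunk 5: at line 1 remove [yihb,qrqj] add [kvtte,tqx] -> 9 lines: zysqg azsk kvtte tqx cwisy idnxv lsh iupo gwvyi
Hunk 6: at line 2 remove [kvtte] add [feq,voovm,ooua] -> 11 lines: zysqg azsk feq voovm ooua tqx cwisy idnxv lsh iupo gwvyi
Final line count: 11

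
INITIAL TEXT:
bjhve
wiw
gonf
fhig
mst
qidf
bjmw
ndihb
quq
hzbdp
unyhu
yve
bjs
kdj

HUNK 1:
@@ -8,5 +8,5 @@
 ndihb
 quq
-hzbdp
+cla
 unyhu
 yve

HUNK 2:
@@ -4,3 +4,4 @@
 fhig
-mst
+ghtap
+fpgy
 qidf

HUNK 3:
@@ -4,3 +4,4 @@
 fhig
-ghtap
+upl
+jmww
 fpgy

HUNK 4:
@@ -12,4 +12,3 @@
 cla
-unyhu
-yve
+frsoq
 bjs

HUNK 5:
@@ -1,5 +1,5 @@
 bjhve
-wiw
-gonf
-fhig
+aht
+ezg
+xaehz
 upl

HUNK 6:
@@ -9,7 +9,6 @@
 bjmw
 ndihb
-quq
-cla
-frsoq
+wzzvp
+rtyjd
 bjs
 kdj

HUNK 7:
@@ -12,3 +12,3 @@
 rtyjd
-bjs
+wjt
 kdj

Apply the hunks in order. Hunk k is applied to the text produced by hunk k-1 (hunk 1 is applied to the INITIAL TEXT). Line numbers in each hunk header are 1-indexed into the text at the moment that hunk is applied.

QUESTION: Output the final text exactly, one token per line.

Answer: bjhve
aht
ezg
xaehz
upl
jmww
fpgy
qidf
bjmw
ndihb
wzzvp
rtyjd
wjt
kdj

Derivation:
Hunk 1: at line 8 remove [hzbdp] add [cla] -> 14 lines: bjhve wiw gonf fhig mst qidf bjmw ndihb quq cla unyhu yve bjs kdj
Hunk 2: at line 4 remove [mst] add [ghtap,fpgy] -> 15 lines: bjhve wiw gonf fhig ghtap fpgy qidf bjmw ndihb quq cla unyhu yve bjs kdj
Hunk 3: at line 4 remove [ghtap] add [upl,jmww] -> 16 lines: bjhve wiw gonf fhig upl jmww fpgy qidf bjmw ndihb quq cla unyhu yve bjs kdj
Hunk 4: at line 12 remove [unyhu,yve] add [frsoq] -> 15 lines: bjhve wiw gonf fhig upl jmww fpgy qidf bjmw ndihb quq cla frsoq bjs kdj
Hunk 5: at line 1 remove [wiw,gonf,fhig] add [aht,ezg,xaehz] -> 15 lines: bjhve aht ezg xaehz upl jmww fpgy qidf bjmw ndihb quq cla frsoq bjs kdj
Hunk 6: at line 9 remove [quq,cla,frsoq] add [wzzvp,rtyjd] -> 14 lines: bjhve aht ezg xaehz upl jmww fpgy qidf bjmw ndihb wzzvp rtyjd bjs kdj
Hunk 7: at line 12 remove [bjs] add [wjt] -> 14 lines: bjhve aht ezg xaehz upl jmww fpgy qidf bjmw ndihb wzzvp rtyjd wjt kdj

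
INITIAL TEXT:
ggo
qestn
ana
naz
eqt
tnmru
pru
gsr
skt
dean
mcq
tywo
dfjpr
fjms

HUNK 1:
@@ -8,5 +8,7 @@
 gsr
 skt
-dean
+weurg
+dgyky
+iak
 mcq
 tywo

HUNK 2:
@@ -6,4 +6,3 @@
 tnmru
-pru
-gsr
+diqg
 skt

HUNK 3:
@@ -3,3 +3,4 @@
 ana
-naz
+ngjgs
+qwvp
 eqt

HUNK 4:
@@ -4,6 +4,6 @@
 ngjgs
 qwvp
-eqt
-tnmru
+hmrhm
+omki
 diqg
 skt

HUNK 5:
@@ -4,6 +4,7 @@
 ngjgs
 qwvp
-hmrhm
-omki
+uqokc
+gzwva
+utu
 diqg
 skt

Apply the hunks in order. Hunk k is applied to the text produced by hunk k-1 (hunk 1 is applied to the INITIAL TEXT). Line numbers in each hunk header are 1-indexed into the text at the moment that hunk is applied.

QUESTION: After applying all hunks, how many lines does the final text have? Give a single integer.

Answer: 17

Derivation:
Hunk 1: at line 8 remove [dean] add [weurg,dgyky,iak] -> 16 lines: ggo qestn ana naz eqt tnmru pru gsr skt weurg dgyky iak mcq tywo dfjpr fjms
Hunk 2: at line 6 remove [pru,gsr] add [diqg] -> 15 lines: ggo qestn ana naz eqt tnmru diqg skt weurg dgyky iak mcq tywo dfjpr fjms
Hunk 3: at line 3 remove [naz] add [ngjgs,qwvp] -> 16 lines: ggo qestn ana ngjgs qwvp eqt tnmru diqg skt weurg dgyky iak mcq tywo dfjpr fjms
Hunk 4: at line 4 remove [eqt,tnmru] add [hmrhm,omki] -> 16 lines: ggo qestn ana ngjgs qwvp hmrhm omki diqg skt weurg dgyky iak mcq tywo dfjpr fjms
Hunk 5: at line 4 remove [hmrhm,omki] add [uqokc,gzwva,utu] -> 17 lines: ggo qestn ana ngjgs qwvp uqokc gzwva utu diqg skt weurg dgyky iak mcq tywo dfjpr fjms
Final line count: 17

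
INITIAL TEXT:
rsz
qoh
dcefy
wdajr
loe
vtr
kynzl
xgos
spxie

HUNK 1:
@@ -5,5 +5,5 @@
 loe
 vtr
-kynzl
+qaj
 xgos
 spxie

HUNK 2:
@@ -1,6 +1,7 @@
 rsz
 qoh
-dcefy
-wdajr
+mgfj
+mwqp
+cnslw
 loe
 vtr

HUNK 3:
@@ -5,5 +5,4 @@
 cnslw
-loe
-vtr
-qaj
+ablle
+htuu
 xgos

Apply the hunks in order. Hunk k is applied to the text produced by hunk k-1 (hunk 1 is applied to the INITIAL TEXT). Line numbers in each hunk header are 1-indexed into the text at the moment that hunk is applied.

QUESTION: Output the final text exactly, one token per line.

Answer: rsz
qoh
mgfj
mwqp
cnslw
ablle
htuu
xgos
spxie

Derivation:
Hunk 1: at line 5 remove [kynzl] add [qaj] -> 9 lines: rsz qoh dcefy wdajr loe vtr qaj xgos spxie
Hunk 2: at line 1 remove [dcefy,wdajr] add [mgfj,mwqp,cnslw] -> 10 lines: rsz qoh mgfj mwqp cnslw loe vtr qaj xgos spxie
Hunk 3: at line 5 remove [loe,vtr,qaj] add [ablle,htuu] -> 9 lines: rsz qoh mgfj mwqp cnslw ablle htuu xgos spxie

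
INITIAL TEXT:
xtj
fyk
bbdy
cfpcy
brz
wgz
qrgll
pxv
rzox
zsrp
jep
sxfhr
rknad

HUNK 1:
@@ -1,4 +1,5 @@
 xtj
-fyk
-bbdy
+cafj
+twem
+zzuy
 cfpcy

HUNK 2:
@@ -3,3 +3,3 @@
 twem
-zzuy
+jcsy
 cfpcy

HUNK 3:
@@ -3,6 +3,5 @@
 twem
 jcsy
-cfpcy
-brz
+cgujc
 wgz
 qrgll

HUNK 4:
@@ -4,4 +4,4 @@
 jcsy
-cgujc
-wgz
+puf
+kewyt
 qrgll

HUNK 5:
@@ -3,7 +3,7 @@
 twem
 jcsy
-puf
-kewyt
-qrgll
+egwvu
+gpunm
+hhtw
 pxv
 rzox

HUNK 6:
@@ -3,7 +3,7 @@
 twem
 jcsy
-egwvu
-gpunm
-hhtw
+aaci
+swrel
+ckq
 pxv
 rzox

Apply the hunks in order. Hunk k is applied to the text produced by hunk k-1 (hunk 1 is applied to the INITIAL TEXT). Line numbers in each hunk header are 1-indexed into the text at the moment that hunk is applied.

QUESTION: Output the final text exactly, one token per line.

Hunk 1: at line 1 remove [fyk,bbdy] add [cafj,twem,zzuy] -> 14 lines: xtj cafj twem zzuy cfpcy brz wgz qrgll pxv rzox zsrp jep sxfhr rknad
Hunk 2: at line 3 remove [zzuy] add [jcsy] -> 14 lines: xtj cafj twem jcsy cfpcy brz wgz qrgll pxv rzox zsrp jep sxfhr rknad
Hunk 3: at line 3 remove [cfpcy,brz] add [cgujc] -> 13 lines: xtj cafj twem jcsy cgujc wgz qrgll pxv rzox zsrp jep sxfhr rknad
Hunk 4: at line 4 remove [cgujc,wgz] add [puf,kewyt] -> 13 lines: xtj cafj twem jcsy puf kewyt qrgll pxv rzox zsrp jep sxfhr rknad
Hunk 5: at line 3 remove [puf,kewyt,qrgll] add [egwvu,gpunm,hhtw] -> 13 lines: xtj cafj twem jcsy egwvu gpunm hhtw pxv rzox zsrp jep sxfhr rknad
Hunk 6: at line 3 remove [egwvu,gpunm,hhtw] add [aaci,swrel,ckq] -> 13 lines: xtj cafj twem jcsy aaci swrel ckq pxv rzox zsrp jep sxfhr rknad

Answer: xtj
cafj
twem
jcsy
aaci
swrel
ckq
pxv
rzox
zsrp
jep
sxfhr
rknad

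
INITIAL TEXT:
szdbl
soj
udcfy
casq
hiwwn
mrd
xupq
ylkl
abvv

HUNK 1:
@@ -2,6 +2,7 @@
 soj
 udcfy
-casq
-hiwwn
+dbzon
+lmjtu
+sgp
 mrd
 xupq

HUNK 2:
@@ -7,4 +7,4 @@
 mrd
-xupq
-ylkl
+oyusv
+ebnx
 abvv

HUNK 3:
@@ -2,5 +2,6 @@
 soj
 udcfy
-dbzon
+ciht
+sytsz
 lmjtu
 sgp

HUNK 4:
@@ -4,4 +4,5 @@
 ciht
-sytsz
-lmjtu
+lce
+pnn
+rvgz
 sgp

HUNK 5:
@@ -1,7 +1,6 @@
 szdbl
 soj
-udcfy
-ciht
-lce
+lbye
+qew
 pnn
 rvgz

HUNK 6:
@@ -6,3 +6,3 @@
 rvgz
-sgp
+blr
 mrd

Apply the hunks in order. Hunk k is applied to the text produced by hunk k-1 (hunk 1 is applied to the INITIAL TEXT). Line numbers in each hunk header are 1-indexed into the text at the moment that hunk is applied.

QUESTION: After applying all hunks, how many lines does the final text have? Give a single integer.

Hunk 1: at line 2 remove [casq,hiwwn] add [dbzon,lmjtu,sgp] -> 10 lines: szdbl soj udcfy dbzon lmjtu sgp mrd xupq ylkl abvv
Hunk 2: at line 7 remove [xupq,ylkl] add [oyusv,ebnx] -> 10 lines: szdbl soj udcfy dbzon lmjtu sgp mrd oyusv ebnx abvv
Hunk 3: at line 2 remove [dbzon] add [ciht,sytsz] -> 11 lines: szdbl soj udcfy ciht sytsz lmjtu sgp mrd oyusv ebnx abvv
Hunk 4: at line 4 remove [sytsz,lmjtu] add [lce,pnn,rvgz] -> 12 lines: szdbl soj udcfy ciht lce pnn rvgz sgp mrd oyusv ebnx abvv
Hunk 5: at line 1 remove [udcfy,ciht,lce] add [lbye,qew] -> 11 lines: szdbl soj lbye qew pnn rvgz sgp mrd oyusv ebnx abvv
Hunk 6: at line 6 remove [sgp] add [blr] -> 11 lines: szdbl soj lbye qew pnn rvgz blr mrd oyusv ebnx abvv
Final line count: 11

Answer: 11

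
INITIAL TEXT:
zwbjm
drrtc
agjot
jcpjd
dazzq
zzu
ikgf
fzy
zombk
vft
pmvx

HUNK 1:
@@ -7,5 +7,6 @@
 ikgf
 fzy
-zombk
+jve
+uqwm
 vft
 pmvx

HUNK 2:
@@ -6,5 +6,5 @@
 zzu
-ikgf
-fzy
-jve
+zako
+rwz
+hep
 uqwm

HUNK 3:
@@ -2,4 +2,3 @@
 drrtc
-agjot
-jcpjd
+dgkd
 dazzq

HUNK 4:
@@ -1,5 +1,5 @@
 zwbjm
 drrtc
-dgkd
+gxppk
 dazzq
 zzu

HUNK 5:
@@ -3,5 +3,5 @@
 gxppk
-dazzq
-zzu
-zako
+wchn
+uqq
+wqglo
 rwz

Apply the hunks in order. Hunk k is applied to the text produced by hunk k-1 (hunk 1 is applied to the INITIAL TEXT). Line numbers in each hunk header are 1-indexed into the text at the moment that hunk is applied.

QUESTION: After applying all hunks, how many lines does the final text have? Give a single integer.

Answer: 11

Derivation:
Hunk 1: at line 7 remove [zombk] add [jve,uqwm] -> 12 lines: zwbjm drrtc agjot jcpjd dazzq zzu ikgf fzy jve uqwm vft pmvx
Hunk 2: at line 6 remove [ikgf,fzy,jve] add [zako,rwz,hep] -> 12 lines: zwbjm drrtc agjot jcpjd dazzq zzu zako rwz hep uqwm vft pmvx
Hunk 3: at line 2 remove [agjot,jcpjd] add [dgkd] -> 11 lines: zwbjm drrtc dgkd dazzq zzu zako rwz hep uqwm vft pmvx
Hunk 4: at line 1 remove [dgkd] add [gxppk] -> 11 lines: zwbjm drrtc gxppk dazzq zzu zako rwz hep uqwm vft pmvx
Hunk 5: at line 3 remove [dazzq,zzu,zako] add [wchn,uqq,wqglo] -> 11 lines: zwbjm drrtc gxppk wchn uqq wqglo rwz hep uqwm vft pmvx
Final line count: 11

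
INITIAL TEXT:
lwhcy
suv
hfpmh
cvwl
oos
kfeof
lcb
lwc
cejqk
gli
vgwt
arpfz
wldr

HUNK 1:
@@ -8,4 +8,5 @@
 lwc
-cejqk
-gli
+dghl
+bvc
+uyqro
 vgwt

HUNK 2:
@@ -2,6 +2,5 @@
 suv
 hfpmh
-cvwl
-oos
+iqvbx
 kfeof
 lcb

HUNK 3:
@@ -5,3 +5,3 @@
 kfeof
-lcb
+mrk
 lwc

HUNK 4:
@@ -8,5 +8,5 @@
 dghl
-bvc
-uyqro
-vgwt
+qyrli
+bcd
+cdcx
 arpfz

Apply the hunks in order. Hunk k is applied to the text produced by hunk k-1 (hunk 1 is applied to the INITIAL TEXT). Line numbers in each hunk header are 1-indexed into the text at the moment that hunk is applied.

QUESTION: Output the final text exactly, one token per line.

Hunk 1: at line 8 remove [cejqk,gli] add [dghl,bvc,uyqro] -> 14 lines: lwhcy suv hfpmh cvwl oos kfeof lcb lwc dghl bvc uyqro vgwt arpfz wldr
Hunk 2: at line 2 remove [cvwl,oos] add [iqvbx] -> 13 lines: lwhcy suv hfpmh iqvbx kfeof lcb lwc dghl bvc uyqro vgwt arpfz wldr
Hunk 3: at line 5 remove [lcb] add [mrk] -> 13 lines: lwhcy suv hfpmh iqvbx kfeof mrk lwc dghl bvc uyqro vgwt arpfz wldr
Hunk 4: at line 8 remove [bvc,uyqro,vgwt] add [qyrli,bcd,cdcx] -> 13 lines: lwhcy suv hfpmh iqvbx kfeof mrk lwc dghl qyrli bcd cdcx arpfz wldr

Answer: lwhcy
suv
hfpmh
iqvbx
kfeof
mrk
lwc
dghl
qyrli
bcd
cdcx
arpfz
wldr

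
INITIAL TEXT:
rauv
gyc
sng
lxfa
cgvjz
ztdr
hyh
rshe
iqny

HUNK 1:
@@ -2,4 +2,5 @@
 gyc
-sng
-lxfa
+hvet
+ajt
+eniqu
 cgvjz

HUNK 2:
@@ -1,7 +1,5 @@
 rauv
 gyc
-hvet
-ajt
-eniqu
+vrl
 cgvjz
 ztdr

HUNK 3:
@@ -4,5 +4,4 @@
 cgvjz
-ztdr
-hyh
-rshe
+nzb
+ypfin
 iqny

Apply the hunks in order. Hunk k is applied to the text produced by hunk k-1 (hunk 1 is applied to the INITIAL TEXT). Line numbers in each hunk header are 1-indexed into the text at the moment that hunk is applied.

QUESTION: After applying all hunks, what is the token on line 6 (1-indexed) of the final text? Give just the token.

Answer: ypfin

Derivation:
Hunk 1: at line 2 remove [sng,lxfa] add [hvet,ajt,eniqu] -> 10 lines: rauv gyc hvet ajt eniqu cgvjz ztdr hyh rshe iqny
Hunk 2: at line 1 remove [hvet,ajt,eniqu] add [vrl] -> 8 lines: rauv gyc vrl cgvjz ztdr hyh rshe iqny
Hunk 3: at line 4 remove [ztdr,hyh,rshe] add [nzb,ypfin] -> 7 lines: rauv gyc vrl cgvjz nzb ypfin iqny
Final line 6: ypfin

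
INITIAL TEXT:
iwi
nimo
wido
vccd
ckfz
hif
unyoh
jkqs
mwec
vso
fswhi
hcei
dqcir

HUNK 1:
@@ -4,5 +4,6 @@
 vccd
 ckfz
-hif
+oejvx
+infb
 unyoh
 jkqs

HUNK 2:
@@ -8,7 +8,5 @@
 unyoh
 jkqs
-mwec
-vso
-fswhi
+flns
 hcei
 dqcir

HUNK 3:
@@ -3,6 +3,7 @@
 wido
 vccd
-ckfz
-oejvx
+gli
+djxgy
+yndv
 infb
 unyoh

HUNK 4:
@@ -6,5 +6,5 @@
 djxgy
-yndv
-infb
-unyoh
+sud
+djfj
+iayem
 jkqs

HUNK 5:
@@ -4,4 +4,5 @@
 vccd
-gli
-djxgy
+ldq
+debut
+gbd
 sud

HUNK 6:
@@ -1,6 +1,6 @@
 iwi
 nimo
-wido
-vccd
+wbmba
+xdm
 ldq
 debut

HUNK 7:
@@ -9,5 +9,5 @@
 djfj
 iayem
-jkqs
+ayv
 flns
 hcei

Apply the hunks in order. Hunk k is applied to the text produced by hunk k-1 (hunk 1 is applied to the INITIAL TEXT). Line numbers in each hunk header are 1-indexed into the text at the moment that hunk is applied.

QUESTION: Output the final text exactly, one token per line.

Hunk 1: at line 4 remove [hif] add [oejvx,infb] -> 14 lines: iwi nimo wido vccd ckfz oejvx infb unyoh jkqs mwec vso fswhi hcei dqcir
Hunk 2: at line 8 remove [mwec,vso,fswhi] add [flns] -> 12 lines: iwi nimo wido vccd ckfz oejvx infb unyoh jkqs flns hcei dqcir
Hunk 3: at line 3 remove [ckfz,oejvx] add [gli,djxgy,yndv] -> 13 lines: iwi nimo wido vccd gli djxgy yndv infb unyoh jkqs flns hcei dqcir
Hunk 4: at line 6 remove [yndv,infb,unyoh] add [sud,djfj,iayem] -> 13 lines: iwi nimo wido vccd gli djxgy sud djfj iayem jkqs flns hcei dqcir
Hunk 5: at line 4 remove [gli,djxgy] add [ldq,debut,gbd] -> 14 lines: iwi nimo wido vccd ldq debut gbd sud djfj iayem jkqs flns hcei dqcir
Hunk 6: at line 1 remove [wido,vccd] add [wbmba,xdm] -> 14 lines: iwi nimo wbmba xdm ldq debut gbd sud djfj iayem jkqs flns hcei dqcir
Hunk 7: at line 9 remove [jkqs] add [ayv] -> 14 lines: iwi nimo wbmba xdm ldq debut gbd sud djfj iayem ayv flns hcei dqcir

Answer: iwi
nimo
wbmba
xdm
ldq
debut
gbd
sud
djfj
iayem
ayv
flns
hcei
dqcir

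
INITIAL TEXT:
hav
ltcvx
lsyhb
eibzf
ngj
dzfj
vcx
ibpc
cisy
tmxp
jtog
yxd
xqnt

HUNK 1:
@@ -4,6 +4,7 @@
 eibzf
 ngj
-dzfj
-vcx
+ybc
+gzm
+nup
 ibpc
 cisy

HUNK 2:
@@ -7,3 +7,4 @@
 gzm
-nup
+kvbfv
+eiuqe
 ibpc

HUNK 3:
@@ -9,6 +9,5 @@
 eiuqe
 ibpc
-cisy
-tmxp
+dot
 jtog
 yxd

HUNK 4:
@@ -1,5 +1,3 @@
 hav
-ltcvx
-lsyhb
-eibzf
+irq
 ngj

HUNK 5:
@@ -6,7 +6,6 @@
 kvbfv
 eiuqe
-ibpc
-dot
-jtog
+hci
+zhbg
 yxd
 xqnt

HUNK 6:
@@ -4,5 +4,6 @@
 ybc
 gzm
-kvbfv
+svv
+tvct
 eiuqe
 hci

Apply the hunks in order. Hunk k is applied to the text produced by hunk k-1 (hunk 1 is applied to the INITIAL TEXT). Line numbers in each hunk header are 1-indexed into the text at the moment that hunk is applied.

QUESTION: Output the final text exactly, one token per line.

Answer: hav
irq
ngj
ybc
gzm
svv
tvct
eiuqe
hci
zhbg
yxd
xqnt

Derivation:
Hunk 1: at line 4 remove [dzfj,vcx] add [ybc,gzm,nup] -> 14 lines: hav ltcvx lsyhb eibzf ngj ybc gzm nup ibpc cisy tmxp jtog yxd xqnt
Hunk 2: at line 7 remove [nup] add [kvbfv,eiuqe] -> 15 lines: hav ltcvx lsyhb eibzf ngj ybc gzm kvbfv eiuqe ibpc cisy tmxp jtog yxd xqnt
Hunk 3: at line 9 remove [cisy,tmxp] add [dot] -> 14 lines: hav ltcvx lsyhb eibzf ngj ybc gzm kvbfv eiuqe ibpc dot jtog yxd xqnt
Hunk 4: at line 1 remove [ltcvx,lsyhb,eibzf] add [irq] -> 12 lines: hav irq ngj ybc gzm kvbfv eiuqe ibpc dot jtog yxd xqnt
Hunk 5: at line 6 remove [ibpc,dot,jtog] add [hci,zhbg] -> 11 lines: hav irq ngj ybc gzm kvbfv eiuqe hci zhbg yxd xqnt
Hunk 6: at line 4 remove [kvbfv] add [svv,tvct] -> 12 lines: hav irq ngj ybc gzm svv tvct eiuqe hci zhbg yxd xqnt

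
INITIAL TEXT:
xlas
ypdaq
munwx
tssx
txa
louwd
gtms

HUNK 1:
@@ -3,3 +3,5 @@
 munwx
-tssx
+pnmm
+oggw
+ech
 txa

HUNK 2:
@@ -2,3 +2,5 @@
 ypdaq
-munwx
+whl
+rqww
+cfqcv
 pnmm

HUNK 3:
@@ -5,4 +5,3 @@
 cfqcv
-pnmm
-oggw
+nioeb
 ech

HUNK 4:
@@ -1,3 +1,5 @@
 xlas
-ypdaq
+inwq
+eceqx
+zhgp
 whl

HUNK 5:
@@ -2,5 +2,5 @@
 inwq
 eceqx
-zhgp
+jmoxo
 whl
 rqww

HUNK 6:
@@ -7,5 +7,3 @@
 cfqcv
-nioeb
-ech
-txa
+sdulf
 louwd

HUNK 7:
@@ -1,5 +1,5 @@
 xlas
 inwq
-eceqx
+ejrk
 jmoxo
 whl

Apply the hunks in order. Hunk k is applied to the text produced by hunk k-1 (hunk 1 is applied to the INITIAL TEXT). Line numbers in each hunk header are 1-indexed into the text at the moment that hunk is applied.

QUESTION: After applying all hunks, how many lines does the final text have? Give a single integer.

Hunk 1: at line 3 remove [tssx] add [pnmm,oggw,ech] -> 9 lines: xlas ypdaq munwx pnmm oggw ech txa louwd gtms
Hunk 2: at line 2 remove [munwx] add [whl,rqww,cfqcv] -> 11 lines: xlas ypdaq whl rqww cfqcv pnmm oggw ech txa louwd gtms
Hunk 3: at line 5 remove [pnmm,oggw] add [nioeb] -> 10 lines: xlas ypdaq whl rqww cfqcv nioeb ech txa louwd gtms
Hunk 4: at line 1 remove [ypdaq] add [inwq,eceqx,zhgp] -> 12 lines: xlas inwq eceqx zhgp whl rqww cfqcv nioeb ech txa louwd gtms
Hunk 5: at line 2 remove [zhgp] add [jmoxo] -> 12 lines: xlas inwq eceqx jmoxo whl rqww cfqcv nioeb ech txa louwd gtms
Hunk 6: at line 7 remove [nioeb,ech,txa] add [sdulf] -> 10 lines: xlas inwq eceqx jmoxo whl rqww cfqcv sdulf louwd gtms
Hunk 7: at line 1 remove [eceqx] add [ejrk] -> 10 lines: xlas inwq ejrk jmoxo whl rqww cfqcv sdulf louwd gtms
Final line count: 10

Answer: 10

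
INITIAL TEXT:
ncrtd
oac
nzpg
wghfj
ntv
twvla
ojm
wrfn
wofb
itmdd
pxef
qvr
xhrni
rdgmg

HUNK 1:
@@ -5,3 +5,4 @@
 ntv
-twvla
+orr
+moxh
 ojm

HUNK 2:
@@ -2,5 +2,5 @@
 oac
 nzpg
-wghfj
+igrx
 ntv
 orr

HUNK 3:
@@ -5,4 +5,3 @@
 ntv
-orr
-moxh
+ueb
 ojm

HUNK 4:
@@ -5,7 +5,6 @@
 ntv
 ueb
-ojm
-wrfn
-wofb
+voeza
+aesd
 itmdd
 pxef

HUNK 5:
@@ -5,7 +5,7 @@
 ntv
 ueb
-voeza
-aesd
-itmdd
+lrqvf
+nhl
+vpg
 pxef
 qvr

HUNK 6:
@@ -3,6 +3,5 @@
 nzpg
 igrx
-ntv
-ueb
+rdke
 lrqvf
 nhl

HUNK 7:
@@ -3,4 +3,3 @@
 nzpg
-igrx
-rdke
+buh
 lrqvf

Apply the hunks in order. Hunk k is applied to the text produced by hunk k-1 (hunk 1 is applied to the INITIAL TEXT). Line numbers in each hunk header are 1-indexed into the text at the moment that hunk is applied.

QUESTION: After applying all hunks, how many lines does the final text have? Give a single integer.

Hunk 1: at line 5 remove [twvla] add [orr,moxh] -> 15 lines: ncrtd oac nzpg wghfj ntv orr moxh ojm wrfn wofb itmdd pxef qvr xhrni rdgmg
Hunk 2: at line 2 remove [wghfj] add [igrx] -> 15 lines: ncrtd oac nzpg igrx ntv orr moxh ojm wrfn wofb itmdd pxef qvr xhrni rdgmg
Hunk 3: at line 5 remove [orr,moxh] add [ueb] -> 14 lines: ncrtd oac nzpg igrx ntv ueb ojm wrfn wofb itmdd pxef qvr xhrni rdgmg
Hunk 4: at line 5 remove [ojm,wrfn,wofb] add [voeza,aesd] -> 13 lines: ncrtd oac nzpg igrx ntv ueb voeza aesd itmdd pxef qvr xhrni rdgmg
Hunk 5: at line 5 remove [voeza,aesd,itmdd] add [lrqvf,nhl,vpg] -> 13 lines: ncrtd oac nzpg igrx ntv ueb lrqvf nhl vpg pxef qvr xhrni rdgmg
Hunk 6: at line 3 remove [ntv,ueb] add [rdke] -> 12 lines: ncrtd oac nzpg igrx rdke lrqvf nhl vpg pxef qvr xhrni rdgmg
Hunk 7: at line 3 remove [igrx,rdke] add [buh] -> 11 lines: ncrtd oac nzpg buh lrqvf nhl vpg pxef qvr xhrni rdgmg
Final line count: 11

Answer: 11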